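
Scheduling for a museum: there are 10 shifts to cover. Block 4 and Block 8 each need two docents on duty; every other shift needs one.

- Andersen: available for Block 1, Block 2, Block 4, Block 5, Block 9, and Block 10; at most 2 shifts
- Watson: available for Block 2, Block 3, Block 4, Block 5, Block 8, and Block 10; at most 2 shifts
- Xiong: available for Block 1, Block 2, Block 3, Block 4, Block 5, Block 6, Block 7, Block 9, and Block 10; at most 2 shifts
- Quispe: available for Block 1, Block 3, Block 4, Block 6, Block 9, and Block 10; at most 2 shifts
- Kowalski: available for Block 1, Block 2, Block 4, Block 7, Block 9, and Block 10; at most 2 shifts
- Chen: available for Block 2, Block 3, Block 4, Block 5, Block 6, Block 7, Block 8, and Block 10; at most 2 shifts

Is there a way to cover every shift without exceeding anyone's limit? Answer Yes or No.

Block 8 can only be covered by Watson and Chen, so that assignment is forced.
One valid schedule: Block 1→Andersen, Block 2→Kowalski, Block 3→Watson, Block 4→Kowalski+Chen, Block 5→Andersen, Block 6→Xiong, Block 7→Xiong, Block 8→Watson+Chen, Block 9→Quispe, Block 10→Quispe.
Loads: Andersen 2/2, Watson 2/2, Xiong 2/2, Quispe 2/2, Kowalski 2/2, Chen 2/2 — all within limits.

Yes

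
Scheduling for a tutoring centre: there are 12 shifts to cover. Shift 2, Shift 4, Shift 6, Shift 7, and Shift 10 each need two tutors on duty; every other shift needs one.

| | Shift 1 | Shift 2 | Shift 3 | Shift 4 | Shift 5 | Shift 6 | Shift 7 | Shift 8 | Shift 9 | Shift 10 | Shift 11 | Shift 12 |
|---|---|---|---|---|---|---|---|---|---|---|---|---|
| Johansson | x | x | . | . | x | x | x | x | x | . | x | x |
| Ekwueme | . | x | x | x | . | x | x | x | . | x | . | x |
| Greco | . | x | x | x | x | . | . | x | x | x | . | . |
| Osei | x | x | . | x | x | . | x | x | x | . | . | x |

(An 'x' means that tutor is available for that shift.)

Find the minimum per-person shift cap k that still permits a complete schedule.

5

With 4 tutors and 17 worker-slots to fill, someone must work at least ⌈17/4⌉ = 5 shifts, so k ≥ 5.
k = 5 works: Shift 1→Johansson, Shift 2→Greco+Osei, Shift 3→Ekwueme, Shift 4→Ekwueme+Greco, Shift 5→Johansson, Shift 6→Johansson+Ekwueme, Shift 7→Johansson+Ekwueme, Shift 8→Greco, Shift 9→Greco, Shift 10→Ekwueme+Greco, Shift 11→Johansson, Shift 12→Osei.
Loads: Johansson 5, Ekwueme 5, Greco 5, Osei 2 — all ≤ 5.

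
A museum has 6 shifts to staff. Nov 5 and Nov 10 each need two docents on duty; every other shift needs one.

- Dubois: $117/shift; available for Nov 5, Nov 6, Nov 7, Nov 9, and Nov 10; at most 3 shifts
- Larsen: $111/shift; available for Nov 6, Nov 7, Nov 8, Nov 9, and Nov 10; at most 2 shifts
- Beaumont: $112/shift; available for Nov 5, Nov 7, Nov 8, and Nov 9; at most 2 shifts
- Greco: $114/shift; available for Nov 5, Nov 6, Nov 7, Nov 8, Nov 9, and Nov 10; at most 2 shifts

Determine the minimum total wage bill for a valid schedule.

$908

Picking the cheapest available docent for each shift independently would cost $895, but that ignores the shift limits.
An optimal schedule: Nov 5→Beaumont+Greco, Nov 6→Larsen, Nov 7→Beaumont, Nov 8→Larsen, Nov 9→Dubois, Nov 10→Greco+Dubois.
Total: 112 + 114 + 111 + 112 + 111 + 117 + 114 + 117 = $908.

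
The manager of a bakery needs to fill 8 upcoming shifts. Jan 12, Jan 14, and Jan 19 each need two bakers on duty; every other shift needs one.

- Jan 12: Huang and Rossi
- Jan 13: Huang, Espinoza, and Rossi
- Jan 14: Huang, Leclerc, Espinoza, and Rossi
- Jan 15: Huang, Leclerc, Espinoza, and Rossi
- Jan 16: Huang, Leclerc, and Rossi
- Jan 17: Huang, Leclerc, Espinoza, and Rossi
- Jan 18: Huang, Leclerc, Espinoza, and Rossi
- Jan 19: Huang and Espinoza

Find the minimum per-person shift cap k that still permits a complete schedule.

3

With 4 bakers and 11 worker-slots to fill, someone must work at least ⌈11/4⌉ = 3 shifts, so k ≥ 3.
k = 3 works: Jan 12→Huang+Rossi, Jan 13→Huang, Jan 14→Espinoza+Rossi, Jan 15→Leclerc, Jan 16→Leclerc, Jan 17→Leclerc, Jan 18→Espinoza, Jan 19→Huang+Espinoza.
Loads: Huang 3, Leclerc 3, Espinoza 3, Rossi 2 — all ≤ 3.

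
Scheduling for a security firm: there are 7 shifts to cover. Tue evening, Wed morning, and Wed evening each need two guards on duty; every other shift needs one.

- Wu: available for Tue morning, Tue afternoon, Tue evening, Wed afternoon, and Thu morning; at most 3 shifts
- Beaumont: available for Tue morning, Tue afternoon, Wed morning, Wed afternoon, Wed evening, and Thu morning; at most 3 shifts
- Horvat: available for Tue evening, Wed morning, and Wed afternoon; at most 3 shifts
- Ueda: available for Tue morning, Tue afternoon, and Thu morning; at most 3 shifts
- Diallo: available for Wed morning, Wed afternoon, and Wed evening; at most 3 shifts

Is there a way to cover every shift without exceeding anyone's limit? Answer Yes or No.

Tue evening can only be covered by Wu and Horvat, so that assignment is forced.
Wed evening can only be covered by Beaumont and Diallo, so that assignment is forced.
One valid schedule: Tue morning→Wu, Tue afternoon→Wu, Tue evening→Wu+Horvat, Wed morning→Beaumont+Horvat, Wed afternoon→Horvat, Wed evening→Beaumont+Diallo, Thu morning→Beaumont.
Loads: Wu 3/3, Beaumont 3/3, Horvat 3/3, Ueda 0/3, Diallo 1/3 — all within limits.

Yes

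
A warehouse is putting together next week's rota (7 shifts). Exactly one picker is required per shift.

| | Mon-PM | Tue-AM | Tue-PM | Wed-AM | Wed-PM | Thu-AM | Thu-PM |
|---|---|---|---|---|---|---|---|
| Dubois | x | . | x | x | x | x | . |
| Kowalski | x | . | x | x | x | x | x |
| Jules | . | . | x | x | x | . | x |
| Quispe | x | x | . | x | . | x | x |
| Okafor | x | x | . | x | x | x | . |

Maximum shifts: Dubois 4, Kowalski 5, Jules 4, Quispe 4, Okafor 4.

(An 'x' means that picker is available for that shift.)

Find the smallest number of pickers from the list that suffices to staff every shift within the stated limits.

7 slots to fill and no one can take more than 5, so at least ⌈7/5⌉ = 2 pickers are needed.
Dubois and Quispe alone can cover everything: Mon-PM→Dubois, Tue-AM→Quispe, Tue-PM→Dubois, Wed-AM→Dubois, Wed-PM→Dubois, Thu-AM→Quispe, Thu-PM→Quispe.

2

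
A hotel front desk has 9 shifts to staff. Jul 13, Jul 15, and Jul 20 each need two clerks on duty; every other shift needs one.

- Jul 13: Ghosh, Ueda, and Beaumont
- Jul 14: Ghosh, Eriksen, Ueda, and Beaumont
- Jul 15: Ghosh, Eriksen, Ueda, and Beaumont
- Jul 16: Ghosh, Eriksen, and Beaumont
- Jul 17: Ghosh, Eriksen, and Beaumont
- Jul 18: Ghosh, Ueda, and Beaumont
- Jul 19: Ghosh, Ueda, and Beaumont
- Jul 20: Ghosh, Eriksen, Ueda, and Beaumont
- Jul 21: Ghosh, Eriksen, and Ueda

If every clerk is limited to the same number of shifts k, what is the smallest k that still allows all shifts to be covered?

3

With 4 clerks and 12 worker-slots to fill, someone must work at least ⌈12/4⌉ = 3 shifts, so k ≥ 3.
k = 3 works: Jul 13→Ghosh+Ueda, Jul 14→Beaumont, Jul 15→Eriksen+Beaumont, Jul 16→Ghosh, Jul 17→Ghosh, Jul 18→Ueda, Jul 19→Ueda, Jul 20→Eriksen+Beaumont, Jul 21→Eriksen.
Loads: Ghosh 3, Eriksen 3, Ueda 3, Beaumont 3 — all ≤ 3.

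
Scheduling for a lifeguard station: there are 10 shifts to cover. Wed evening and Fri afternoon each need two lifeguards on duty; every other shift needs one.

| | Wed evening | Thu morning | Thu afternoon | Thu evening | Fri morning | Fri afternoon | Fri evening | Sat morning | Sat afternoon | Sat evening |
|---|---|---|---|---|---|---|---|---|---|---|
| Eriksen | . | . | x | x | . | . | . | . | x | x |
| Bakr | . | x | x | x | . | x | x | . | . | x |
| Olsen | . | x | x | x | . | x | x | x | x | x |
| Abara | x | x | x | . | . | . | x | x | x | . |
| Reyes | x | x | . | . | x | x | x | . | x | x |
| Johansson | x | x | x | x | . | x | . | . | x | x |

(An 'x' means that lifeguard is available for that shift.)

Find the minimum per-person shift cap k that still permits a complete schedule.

With 6 lifeguards and 12 worker-slots to fill, someone must work at least ⌈12/6⌉ = 2 shifts, so k ≥ 2.
k = 2 works: Wed evening→Abara+Reyes, Thu morning→Bakr, Thu afternoon→Eriksen, Thu evening→Eriksen, Fri morning→Reyes, Fri afternoon→Olsen+Johansson, Fri evening→Bakr, Sat morning→Olsen, Sat afternoon→Abara, Sat evening→Johansson.
Loads: Eriksen 2, Bakr 2, Olsen 2, Abara 2, Reyes 2, Johansson 2 — all ≤ 2.

2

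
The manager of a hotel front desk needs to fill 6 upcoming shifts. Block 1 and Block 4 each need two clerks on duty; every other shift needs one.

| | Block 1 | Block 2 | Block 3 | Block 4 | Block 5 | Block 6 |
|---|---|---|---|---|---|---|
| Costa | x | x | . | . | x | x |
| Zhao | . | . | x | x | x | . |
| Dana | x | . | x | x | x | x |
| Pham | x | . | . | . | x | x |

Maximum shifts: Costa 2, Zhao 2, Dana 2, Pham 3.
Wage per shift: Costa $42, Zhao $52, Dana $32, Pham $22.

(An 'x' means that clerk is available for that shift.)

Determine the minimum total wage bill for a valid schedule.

$266

Block 2 can only be covered by Costa, so that assignment is forced.
Block 4 can only be covered by Zhao and Dana, so that assignment is forced.
Picking the cheapest available clerk for each shift independently would cost $256, but that ignores the shift limits.
An optimal schedule: Block 1→Pham+Costa, Block 2→Costa, Block 3→Dana, Block 4→Dana+Zhao, Block 5→Pham, Block 6→Pham.
Total: 22 + 42 + 42 + 32 + 32 + 52 + 22 + 22 = $266.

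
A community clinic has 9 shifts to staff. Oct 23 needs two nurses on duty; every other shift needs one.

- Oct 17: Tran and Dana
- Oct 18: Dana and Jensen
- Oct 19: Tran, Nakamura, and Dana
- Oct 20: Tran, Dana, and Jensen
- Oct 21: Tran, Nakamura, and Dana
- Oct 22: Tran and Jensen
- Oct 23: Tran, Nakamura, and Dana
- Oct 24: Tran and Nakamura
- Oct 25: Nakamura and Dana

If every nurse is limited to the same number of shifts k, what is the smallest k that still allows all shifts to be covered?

With 4 nurses and 10 worker-slots to fill, someone must work at least ⌈10/4⌉ = 3 shifts, so k ≥ 3.
k = 3 works: Oct 17→Tran, Oct 18→Dana, Oct 19→Nakamura, Oct 20→Jensen, Oct 21→Dana, Oct 22→Tran, Oct 23→Nakamura+Dana, Oct 24→Tran, Oct 25→Nakamura.
Loads: Tran 3, Nakamura 3, Dana 3, Jensen 1 — all ≤ 3.

3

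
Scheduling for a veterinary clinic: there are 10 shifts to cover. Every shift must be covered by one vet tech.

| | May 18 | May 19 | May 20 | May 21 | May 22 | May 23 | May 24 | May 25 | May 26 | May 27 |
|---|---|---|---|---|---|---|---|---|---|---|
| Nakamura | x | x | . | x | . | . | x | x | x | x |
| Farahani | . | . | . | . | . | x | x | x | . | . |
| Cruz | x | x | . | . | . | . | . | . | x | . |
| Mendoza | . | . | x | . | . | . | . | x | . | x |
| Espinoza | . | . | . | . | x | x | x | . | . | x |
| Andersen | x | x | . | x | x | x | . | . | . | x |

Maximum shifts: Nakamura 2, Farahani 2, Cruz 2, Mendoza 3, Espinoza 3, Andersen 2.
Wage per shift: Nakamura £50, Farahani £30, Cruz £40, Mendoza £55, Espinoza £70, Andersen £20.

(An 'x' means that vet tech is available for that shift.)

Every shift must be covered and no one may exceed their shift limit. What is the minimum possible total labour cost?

£390

May 20 can only be covered by Mendoza, so that assignment is forced.
Picking the cheapest available vet tech for each shift independently would cost £275, but that ignores the shift limits.
An optimal schedule: May 18→Cruz, May 19→Nakamura, May 20→Mendoza, May 21→Andersen, May 22→Andersen, May 23→Farahani, May 24→Farahani, May 25→Nakamura, May 26→Cruz, May 27→Mendoza.
Total: 40 + 50 + 55 + 20 + 20 + 30 + 30 + 50 + 40 + 55 = £390.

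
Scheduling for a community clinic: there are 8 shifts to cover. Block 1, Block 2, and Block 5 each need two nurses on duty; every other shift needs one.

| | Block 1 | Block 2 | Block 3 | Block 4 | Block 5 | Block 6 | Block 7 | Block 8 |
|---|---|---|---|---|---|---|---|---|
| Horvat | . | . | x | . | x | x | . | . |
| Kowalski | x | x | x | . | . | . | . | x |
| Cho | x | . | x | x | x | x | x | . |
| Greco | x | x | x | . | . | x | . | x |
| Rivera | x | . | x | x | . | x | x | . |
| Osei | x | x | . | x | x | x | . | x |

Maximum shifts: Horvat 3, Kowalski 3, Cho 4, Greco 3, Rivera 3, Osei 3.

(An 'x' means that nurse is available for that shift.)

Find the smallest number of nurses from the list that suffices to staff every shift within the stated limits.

11 slots to fill and no one can take more than 4, so at least ⌈11/4⌉ = 3 nurses are needed.
Any 3 nurses together have capacity at most 4+3+3 = 10 < 11 slots, so 3 can never suffice.
Horvat, Kowalski, Cho, and Greco alone can cover everything: Block 1→Kowalski+Cho, Block 2→Kowalski+Greco, Block 3→Horvat, Block 4→Cho, Block 5→Horvat+Cho, Block 6→Horvat, Block 7→Cho, Block 8→Kowalski.

4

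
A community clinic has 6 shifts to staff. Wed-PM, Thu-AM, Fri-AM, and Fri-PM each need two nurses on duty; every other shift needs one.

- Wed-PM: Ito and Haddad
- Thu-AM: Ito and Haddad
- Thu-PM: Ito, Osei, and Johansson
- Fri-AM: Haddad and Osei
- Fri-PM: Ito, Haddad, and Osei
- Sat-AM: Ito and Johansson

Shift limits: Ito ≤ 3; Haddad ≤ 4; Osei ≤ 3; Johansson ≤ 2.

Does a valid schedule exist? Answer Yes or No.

Yes

Wed-PM can only be covered by Ito and Haddad, so that assignment is forced.
Thu-AM can only be covered by Ito and Haddad, so that assignment is forced.
Fri-AM can only be covered by Haddad and Osei, so that assignment is forced.
One valid schedule: Wed-PM→Ito+Haddad, Thu-AM→Ito+Haddad, Thu-PM→Osei, Fri-AM→Haddad+Osei, Fri-PM→Haddad+Osei, Sat-AM→Ito.
Loads: Ito 3/3, Haddad 4/4, Osei 3/3, Johansson 0/2 — all within limits.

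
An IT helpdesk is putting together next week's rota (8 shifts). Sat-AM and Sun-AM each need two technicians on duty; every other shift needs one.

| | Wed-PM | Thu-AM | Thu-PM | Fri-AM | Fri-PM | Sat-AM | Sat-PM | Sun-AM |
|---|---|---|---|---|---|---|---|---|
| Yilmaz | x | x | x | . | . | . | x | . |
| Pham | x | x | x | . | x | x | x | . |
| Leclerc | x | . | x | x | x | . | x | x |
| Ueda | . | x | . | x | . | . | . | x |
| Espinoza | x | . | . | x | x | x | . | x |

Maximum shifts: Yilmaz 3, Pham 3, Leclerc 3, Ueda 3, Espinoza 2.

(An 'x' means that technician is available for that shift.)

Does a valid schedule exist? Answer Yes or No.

Yes

Sat-AM can only be covered by Pham and Espinoza, so that assignment is forced.
One valid schedule: Wed-PM→Pham, Thu-AM→Yilmaz, Thu-PM→Yilmaz, Fri-AM→Leclerc, Fri-PM→Pham, Sat-AM→Pham+Espinoza, Sat-PM→Yilmaz, Sun-AM→Leclerc+Ueda.
Loads: Yilmaz 3/3, Pham 3/3, Leclerc 2/3, Ueda 1/3, Espinoza 1/2 — all within limits.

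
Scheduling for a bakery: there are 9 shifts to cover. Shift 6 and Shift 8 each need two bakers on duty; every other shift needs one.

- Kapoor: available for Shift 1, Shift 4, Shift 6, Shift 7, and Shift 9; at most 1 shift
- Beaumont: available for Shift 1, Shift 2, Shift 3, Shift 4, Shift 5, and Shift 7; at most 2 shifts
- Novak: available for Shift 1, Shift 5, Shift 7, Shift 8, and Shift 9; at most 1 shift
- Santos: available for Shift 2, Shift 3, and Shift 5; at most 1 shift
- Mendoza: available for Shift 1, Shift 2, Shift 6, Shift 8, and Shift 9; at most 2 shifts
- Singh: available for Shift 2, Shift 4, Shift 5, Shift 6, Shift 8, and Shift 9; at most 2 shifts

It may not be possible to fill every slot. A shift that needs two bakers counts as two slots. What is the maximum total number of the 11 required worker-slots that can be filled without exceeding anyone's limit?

Total capacity across all bakers is 1+2+1+1+2+2 = 9, and 11 slots are needed, so at most 9 can be filled.
An assignment achieving 9: Shift 2→Santos, Shift 3→Beaumont, Shift 4→Kapoor, Shift 5→Singh, Shift 6→Mendoza+Singh, Shift 7→Beaumont, Shift 8→Novak+Mendoza.
Loads: Kapoor 1/1, Beaumont 2/2, Novak 1/1, Santos 1/1, Mendoza 2/2, Singh 2/2.

9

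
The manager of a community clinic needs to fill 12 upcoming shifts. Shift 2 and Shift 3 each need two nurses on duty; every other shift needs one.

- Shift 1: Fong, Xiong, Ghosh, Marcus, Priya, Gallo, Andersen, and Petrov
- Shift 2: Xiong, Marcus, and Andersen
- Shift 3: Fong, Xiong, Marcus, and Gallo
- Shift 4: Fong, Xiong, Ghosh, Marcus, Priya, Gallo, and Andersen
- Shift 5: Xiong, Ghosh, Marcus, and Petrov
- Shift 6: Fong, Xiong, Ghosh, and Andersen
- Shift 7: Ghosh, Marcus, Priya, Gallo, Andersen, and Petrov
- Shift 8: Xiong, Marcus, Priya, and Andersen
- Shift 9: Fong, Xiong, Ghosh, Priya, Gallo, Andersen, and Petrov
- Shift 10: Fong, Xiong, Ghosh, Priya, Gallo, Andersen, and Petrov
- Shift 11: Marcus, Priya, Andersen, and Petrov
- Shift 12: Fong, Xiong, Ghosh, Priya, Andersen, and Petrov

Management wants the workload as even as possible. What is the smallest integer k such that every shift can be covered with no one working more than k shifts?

2

With 8 nurses and 14 worker-slots to fill, someone must work at least ⌈14/8⌉ = 2 shifts, so k ≥ 2.
k = 2 works: Shift 1→Andersen, Shift 2→Xiong+Marcus, Shift 3→Fong+Gallo, Shift 4→Priya, Shift 5→Xiong, Shift 6→Fong, Shift 7→Ghosh, Shift 8→Marcus, Shift 9→Gallo, Shift 10→Andersen, Shift 11→Priya, Shift 12→Ghosh.
Loads: Fong 2, Xiong 2, Ghosh 2, Marcus 2, Priya 2, Gallo 2, Andersen 2, Petrov 0 — all ≤ 2.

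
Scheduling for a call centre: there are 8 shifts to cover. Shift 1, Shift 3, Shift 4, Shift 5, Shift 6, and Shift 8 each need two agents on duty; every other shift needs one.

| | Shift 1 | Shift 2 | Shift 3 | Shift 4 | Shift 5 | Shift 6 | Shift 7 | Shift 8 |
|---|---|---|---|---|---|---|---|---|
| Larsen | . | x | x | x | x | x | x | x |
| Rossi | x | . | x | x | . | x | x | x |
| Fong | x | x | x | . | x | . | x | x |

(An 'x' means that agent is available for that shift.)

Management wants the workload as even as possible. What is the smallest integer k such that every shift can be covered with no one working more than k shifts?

5

With 3 agents and 14 worker-slots to fill, someone must work at least ⌈14/3⌉ = 5 shifts, so k ≥ 5.
k = 5 works: Shift 1→Rossi+Fong, Shift 2→Larsen, Shift 3→Larsen+Rossi, Shift 4→Larsen+Rossi, Shift 5→Larsen+Fong, Shift 6→Larsen+Rossi, Shift 7→Fong, Shift 8→Rossi+Fong.
Loads: Larsen 5, Rossi 5, Fong 4 — all ≤ 5.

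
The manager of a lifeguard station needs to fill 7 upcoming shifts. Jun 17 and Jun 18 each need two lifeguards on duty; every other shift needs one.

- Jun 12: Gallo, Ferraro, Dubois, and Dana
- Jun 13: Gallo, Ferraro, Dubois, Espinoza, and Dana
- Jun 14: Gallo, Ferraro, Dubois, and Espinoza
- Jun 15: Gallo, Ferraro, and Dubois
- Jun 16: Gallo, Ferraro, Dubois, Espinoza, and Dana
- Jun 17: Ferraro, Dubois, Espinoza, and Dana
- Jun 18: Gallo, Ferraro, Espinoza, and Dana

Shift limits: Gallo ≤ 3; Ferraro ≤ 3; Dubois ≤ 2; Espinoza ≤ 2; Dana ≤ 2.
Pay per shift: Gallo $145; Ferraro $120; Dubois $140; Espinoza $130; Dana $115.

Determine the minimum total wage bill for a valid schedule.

Picking the cheapest available lifeguard for each shift independently would cost $1055, but that ignores the shift limits.
An optimal schedule: Jun 12→Dana, Jun 13→Dana, Jun 14→Ferraro, Jun 15→Ferraro, Jun 16→Dubois, Jun 17→Espinoza+Dubois, Jun 18→Ferraro+Espinoza.
Total: 115 + 115 + 120 + 120 + 140 + 130 + 140 + 120 + 130 = $1130.

$1130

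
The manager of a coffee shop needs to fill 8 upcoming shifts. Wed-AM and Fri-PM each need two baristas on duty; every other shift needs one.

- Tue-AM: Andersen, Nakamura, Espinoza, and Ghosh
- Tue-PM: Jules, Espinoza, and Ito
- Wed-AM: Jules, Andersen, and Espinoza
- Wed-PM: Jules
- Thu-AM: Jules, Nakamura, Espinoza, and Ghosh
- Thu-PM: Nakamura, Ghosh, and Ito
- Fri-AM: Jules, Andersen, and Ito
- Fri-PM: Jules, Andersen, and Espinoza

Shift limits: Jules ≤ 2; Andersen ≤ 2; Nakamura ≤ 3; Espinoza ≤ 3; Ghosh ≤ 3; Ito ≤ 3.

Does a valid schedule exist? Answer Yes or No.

Wed-PM can only be covered by Jules, so that assignment is forced.
One valid schedule: Tue-AM→Nakamura, Tue-PM→Jules, Wed-AM→Andersen+Espinoza, Wed-PM→Jules, Thu-AM→Nakamura, Thu-PM→Nakamura, Fri-AM→Ito, Fri-PM→Andersen+Espinoza.
Loads: Jules 2/2, Andersen 2/2, Nakamura 3/3, Espinoza 2/3, Ghosh 0/3, Ito 1/3 — all within limits.

Yes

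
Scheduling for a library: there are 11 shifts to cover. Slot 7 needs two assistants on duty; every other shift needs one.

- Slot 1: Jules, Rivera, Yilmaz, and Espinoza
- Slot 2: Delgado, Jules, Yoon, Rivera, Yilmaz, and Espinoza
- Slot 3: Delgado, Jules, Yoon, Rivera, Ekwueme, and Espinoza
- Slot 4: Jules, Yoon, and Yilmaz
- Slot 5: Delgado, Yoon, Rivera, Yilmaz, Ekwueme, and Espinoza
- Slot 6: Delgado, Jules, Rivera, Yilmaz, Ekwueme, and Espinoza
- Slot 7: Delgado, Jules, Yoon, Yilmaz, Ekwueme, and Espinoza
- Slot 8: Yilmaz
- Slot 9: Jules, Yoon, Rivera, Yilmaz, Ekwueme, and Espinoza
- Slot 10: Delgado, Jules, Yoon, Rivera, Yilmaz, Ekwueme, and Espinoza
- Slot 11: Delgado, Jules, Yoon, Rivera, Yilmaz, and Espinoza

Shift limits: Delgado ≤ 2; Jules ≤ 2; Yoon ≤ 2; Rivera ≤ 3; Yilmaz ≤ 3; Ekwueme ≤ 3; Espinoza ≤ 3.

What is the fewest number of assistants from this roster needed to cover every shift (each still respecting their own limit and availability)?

12 slots to fill and no one can take more than 3, so at least ⌈12/3⌉ = 4 assistants are needed.
Rivera, Yilmaz, Ekwueme, and Espinoza alone can cover everything: Slot 1→Rivera, Slot 2→Rivera, Slot 3→Rivera, Slot 4→Yilmaz, Slot 5→Ekwueme, Slot 6→Ekwueme, Slot 7→Yilmaz+Ekwueme, Slot 8→Yilmaz, Slot 9→Espinoza, Slot 10→Espinoza, Slot 11→Espinoza.

4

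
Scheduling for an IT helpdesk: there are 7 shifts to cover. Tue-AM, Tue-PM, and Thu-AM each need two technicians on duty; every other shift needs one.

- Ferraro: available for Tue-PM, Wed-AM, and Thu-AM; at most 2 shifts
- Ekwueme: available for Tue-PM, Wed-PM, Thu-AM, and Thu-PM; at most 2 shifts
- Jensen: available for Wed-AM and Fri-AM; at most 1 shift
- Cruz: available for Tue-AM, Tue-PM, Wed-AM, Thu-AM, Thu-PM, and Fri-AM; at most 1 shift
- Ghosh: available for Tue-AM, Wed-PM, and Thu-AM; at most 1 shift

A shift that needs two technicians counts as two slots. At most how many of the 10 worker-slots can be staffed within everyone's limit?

7

Total capacity across all technicians is 2+2+1+1+1 = 7, and 10 slots are needed, so at most 7 can be filled.
An assignment achieving 7: Tue-AM→Cruz+Ghosh, Tue-PM→Ferraro, Wed-AM→Ferraro, Wed-PM→Ekwueme, Thu-PM→Ekwueme, Fri-AM→Jensen.
Loads: Ferraro 2/2, Ekwueme 2/2, Jensen 1/1, Cruz 1/1, Ghosh 1/1.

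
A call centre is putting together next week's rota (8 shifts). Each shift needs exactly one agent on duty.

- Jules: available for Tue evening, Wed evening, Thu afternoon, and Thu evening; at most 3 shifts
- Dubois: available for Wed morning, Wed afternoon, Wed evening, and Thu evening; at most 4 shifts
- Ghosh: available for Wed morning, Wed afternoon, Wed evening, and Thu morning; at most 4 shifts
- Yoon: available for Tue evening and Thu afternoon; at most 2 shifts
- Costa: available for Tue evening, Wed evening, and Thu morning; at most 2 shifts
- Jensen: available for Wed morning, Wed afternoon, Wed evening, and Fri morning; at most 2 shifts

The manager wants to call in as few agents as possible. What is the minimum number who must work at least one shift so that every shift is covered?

8 slots to fill and no one can take more than 4, so at least ⌈8/4⌉ = 2 agents are needed.
Shifts {Thu morning, Thu afternoon, Fri morning} need 3 slots, but among the agents available for them (Jules, Ghosh, Yoon, Costa, and Jensen) any 2 together supply at most 2. So 2 agents are not enough.
Jules, Ghosh, and Jensen alone can cover everything: Tue evening→Jules, Wed morning→Ghosh, Wed afternoon→Ghosh, Wed evening→Ghosh, Thu morning→Ghosh, Thu afternoon→Jules, Thu evening→Jules, Fri morning→Jensen.

3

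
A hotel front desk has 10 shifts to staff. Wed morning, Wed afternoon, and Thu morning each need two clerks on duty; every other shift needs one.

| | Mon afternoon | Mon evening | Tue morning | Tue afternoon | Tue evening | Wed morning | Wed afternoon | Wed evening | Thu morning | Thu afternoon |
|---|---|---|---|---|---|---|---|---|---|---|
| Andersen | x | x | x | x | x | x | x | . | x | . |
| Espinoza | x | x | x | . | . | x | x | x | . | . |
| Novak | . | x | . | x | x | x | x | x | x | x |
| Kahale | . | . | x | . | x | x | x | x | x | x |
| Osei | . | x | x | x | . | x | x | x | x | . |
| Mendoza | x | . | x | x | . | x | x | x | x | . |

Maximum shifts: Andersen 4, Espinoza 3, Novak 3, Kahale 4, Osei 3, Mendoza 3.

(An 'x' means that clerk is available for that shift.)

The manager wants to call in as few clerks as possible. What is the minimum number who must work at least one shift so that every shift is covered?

4

13 slots to fill and no one can take more than 4, so at least ⌈13/4⌉ = 4 clerks are needed.
Andersen, Espinoza, Novak, and Kahale alone can cover everything: Mon afternoon→Andersen, Mon evening→Andersen, Tue morning→Andersen, Tue afternoon→Andersen, Tue evening→Novak, Wed morning→Espinoza+Kahale, Wed afternoon→Espinoza+Kahale, Wed evening→Espinoza, Thu morning→Novak+Kahale, Thu afternoon→Novak.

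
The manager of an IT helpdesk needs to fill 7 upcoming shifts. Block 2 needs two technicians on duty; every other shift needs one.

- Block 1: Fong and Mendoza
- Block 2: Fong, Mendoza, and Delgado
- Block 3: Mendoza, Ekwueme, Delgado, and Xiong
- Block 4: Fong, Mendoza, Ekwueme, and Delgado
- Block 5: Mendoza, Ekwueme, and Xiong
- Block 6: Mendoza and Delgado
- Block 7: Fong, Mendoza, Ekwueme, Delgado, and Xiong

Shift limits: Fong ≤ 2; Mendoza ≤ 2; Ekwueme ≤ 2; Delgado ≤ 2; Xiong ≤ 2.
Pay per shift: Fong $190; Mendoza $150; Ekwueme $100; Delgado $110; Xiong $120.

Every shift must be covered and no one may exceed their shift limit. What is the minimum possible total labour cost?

Picking the cheapest available technician for each shift independently would cost $920, but that ignores the shift limits.
An optimal schedule: Block 1→Mendoza, Block 2→Delgado+Mendoza, Block 3→Xiong, Block 4→Ekwueme, Block 5→Ekwueme, Block 6→Delgado, Block 7→Xiong.
Total: 150 + 110 + 150 + 120 + 100 + 100 + 110 + 120 = $960.

$960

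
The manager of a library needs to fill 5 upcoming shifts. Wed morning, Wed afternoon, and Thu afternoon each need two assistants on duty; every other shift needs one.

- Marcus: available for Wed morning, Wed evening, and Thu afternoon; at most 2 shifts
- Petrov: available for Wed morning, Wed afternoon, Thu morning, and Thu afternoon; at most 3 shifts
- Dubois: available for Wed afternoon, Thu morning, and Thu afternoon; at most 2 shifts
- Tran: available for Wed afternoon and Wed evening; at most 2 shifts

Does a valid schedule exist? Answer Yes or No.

Yes

Wed morning can only be covered by Marcus and Petrov, so that assignment is forced.
One valid schedule: Wed morning→Marcus+Petrov, Wed afternoon→Dubois+Tran, Wed evening→Marcus, Thu morning→Petrov, Thu afternoon→Petrov+Dubois.
Loads: Marcus 2/2, Petrov 3/3, Dubois 2/2, Tran 1/2 — all within limits.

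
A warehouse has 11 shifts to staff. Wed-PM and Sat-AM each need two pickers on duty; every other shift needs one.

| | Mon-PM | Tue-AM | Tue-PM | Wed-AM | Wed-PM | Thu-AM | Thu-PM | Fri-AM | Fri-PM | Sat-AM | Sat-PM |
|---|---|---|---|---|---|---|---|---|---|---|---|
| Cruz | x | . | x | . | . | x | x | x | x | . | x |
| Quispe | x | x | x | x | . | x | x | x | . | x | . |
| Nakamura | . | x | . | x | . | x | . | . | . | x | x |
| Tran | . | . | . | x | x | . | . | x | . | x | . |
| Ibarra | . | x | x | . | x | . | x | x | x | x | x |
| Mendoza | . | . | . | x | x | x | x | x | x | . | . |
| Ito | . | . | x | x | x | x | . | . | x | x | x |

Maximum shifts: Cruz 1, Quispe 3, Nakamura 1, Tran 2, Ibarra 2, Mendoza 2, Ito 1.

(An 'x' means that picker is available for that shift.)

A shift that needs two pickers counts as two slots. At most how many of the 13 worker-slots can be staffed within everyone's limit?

12

Total capacity across all pickers is 1+3+1+2+2+2+1 = 12, and 13 slots are needed, so at most 12 can be filled.
An assignment achieving 12: Mon-PM→Cruz, Tue-AM→Quispe, Tue-PM→Quispe, Wed-AM→Tran, Wed-PM→Tran+Ibarra, Thu-AM→Mendoza, Thu-PM→Quispe, Fri-AM→Mendoza, Fri-PM→Ibarra, Sat-AM→Ito, Sat-PM→Nakamura.
Loads: Cruz 1/1, Quispe 3/3, Nakamura 1/1, Tran 2/2, Ibarra 2/2, Mendoza 2/2, Ito 1/1.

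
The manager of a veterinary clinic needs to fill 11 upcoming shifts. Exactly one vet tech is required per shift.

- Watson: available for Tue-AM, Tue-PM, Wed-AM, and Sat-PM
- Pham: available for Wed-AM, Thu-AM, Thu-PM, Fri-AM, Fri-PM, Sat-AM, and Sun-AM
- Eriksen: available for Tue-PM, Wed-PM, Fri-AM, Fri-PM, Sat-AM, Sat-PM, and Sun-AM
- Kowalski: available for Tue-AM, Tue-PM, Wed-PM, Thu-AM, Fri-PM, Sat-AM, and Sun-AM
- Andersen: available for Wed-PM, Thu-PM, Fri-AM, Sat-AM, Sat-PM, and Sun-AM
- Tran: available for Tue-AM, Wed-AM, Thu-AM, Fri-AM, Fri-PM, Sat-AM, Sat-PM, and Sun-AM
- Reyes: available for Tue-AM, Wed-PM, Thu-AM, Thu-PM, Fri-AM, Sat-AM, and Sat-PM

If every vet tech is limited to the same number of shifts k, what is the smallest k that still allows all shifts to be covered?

With 7 vet techs and 11 worker-slots to fill, someone must work at least ⌈11/7⌉ = 2 shifts, so k ≥ 2.
k = 2 works: Tue-AM→Kowalski, Tue-PM→Watson, Wed-AM→Watson, Wed-PM→Eriksen, Thu-AM→Pham, Thu-PM→Pham, Fri-AM→Andersen, Fri-PM→Eriksen, Sat-AM→Tran, Sat-PM→Andersen, Sun-AM→Kowalski.
Loads: Watson 2, Pham 2, Eriksen 2, Kowalski 2, Andersen 2, Tran 1, Reyes 0 — all ≤ 2.

2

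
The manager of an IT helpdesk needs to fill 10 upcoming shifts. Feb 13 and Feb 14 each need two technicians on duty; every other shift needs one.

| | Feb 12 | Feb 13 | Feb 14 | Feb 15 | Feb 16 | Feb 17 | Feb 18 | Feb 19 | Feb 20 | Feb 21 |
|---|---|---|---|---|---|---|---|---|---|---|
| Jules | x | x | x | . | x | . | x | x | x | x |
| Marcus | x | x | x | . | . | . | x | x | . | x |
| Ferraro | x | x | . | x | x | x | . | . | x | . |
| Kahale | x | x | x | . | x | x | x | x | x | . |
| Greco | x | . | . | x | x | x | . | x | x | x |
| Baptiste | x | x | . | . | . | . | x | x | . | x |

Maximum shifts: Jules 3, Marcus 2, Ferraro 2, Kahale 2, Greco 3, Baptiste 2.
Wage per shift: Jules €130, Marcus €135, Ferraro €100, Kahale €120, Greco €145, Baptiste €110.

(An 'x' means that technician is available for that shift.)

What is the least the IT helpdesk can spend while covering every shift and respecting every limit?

Picking the cheapest available technician for each shift independently would cost €1290, but that ignores the shift limits.
An optimal schedule: Feb 12→Greco, Feb 13→Jules+Marcus, Feb 14→Kahale+Jules, Feb 15→Ferraro, Feb 16→Kahale, Feb 17→Ferraro, Feb 18→Baptiste, Feb 19→Marcus, Feb 20→Jules, Feb 21→Baptiste.
Total: 145 + 130 + 135 + 120 + 130 + 100 + 120 + 100 + 110 + 135 + 130 + 110 = €1465.

€1465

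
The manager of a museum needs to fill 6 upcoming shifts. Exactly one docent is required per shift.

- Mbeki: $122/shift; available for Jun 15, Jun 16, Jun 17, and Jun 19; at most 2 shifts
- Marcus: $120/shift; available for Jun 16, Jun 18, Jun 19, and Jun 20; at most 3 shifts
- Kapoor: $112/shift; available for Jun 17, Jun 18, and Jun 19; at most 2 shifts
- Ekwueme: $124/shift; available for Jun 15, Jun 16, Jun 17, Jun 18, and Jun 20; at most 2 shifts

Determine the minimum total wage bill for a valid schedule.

Picking the cheapest available docent for each shift independently would cost $698, but that ignores the shift limits.
An optimal schedule: Jun 15→Mbeki, Jun 16→Marcus, Jun 17→Kapoor, Jun 18→Kapoor, Jun 19→Marcus, Jun 20→Marcus.
Total: 122 + 120 + 112 + 112 + 120 + 120 = $706.

$706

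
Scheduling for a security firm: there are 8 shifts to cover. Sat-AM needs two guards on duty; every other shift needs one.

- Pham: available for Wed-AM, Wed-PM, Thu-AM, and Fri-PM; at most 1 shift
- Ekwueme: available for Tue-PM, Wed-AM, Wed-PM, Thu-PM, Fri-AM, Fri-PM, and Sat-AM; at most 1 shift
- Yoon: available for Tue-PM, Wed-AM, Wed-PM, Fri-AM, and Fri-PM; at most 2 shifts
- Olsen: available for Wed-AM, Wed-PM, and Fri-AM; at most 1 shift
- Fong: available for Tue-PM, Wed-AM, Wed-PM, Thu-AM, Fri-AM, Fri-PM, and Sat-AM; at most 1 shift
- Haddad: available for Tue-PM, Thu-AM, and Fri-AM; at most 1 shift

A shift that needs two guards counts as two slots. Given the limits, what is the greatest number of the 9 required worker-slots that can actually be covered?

7

Total capacity across all guards is 1+1+2+1+1+1 = 7, and 9 slots are needed, so at most 7 can be filled.
An assignment achieving 7: Tue-PM→Yoon, Wed-AM→Olsen, Thu-AM→Pham, Thu-PM→Ekwueme, Fri-AM→Haddad, Fri-PM→Yoon, Sat-AM→Fong.
Loads: Pham 1/1, Ekwueme 1/1, Yoon 2/2, Olsen 1/1, Fong 1/1, Haddad 1/1.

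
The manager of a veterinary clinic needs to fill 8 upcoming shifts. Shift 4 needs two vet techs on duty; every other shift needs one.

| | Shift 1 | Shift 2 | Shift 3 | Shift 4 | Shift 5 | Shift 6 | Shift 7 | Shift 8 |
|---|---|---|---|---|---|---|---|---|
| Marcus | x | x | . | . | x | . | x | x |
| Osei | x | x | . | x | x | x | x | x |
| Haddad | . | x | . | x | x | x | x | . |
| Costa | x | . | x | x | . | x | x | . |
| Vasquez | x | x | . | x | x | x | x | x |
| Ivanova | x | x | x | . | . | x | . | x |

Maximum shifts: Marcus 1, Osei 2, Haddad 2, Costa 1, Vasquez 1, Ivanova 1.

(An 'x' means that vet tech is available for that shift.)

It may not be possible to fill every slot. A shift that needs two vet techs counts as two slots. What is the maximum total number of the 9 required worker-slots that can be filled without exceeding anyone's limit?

8

Total capacity across all vet techs is 1+2+2+1+1+1 = 8, and 9 slots are needed, so at most 8 can be filled.
An assignment achieving 8: Shift 1→Vasquez, Shift 2→Haddad, Shift 3→Costa, Shift 4→Osei+Haddad, Shift 5→Marcus, Shift 6→Ivanova, Shift 8→Osei.
Loads: Marcus 1/1, Osei 2/2, Haddad 2/2, Costa 1/1, Vasquez 1/1, Ivanova 1/1.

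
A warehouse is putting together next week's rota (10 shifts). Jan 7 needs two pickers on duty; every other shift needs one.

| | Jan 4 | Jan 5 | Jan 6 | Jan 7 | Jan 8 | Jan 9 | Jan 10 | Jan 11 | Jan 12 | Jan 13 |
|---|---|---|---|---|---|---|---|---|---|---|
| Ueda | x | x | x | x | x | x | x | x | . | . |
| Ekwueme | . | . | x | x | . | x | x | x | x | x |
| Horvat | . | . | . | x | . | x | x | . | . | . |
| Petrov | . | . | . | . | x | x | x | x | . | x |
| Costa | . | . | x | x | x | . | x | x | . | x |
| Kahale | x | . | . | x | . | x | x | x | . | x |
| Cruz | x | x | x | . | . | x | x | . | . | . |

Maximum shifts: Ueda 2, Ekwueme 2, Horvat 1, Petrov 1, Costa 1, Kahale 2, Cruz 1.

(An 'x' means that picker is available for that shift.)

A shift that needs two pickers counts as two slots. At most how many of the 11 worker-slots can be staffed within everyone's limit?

Total capacity across all pickers is 2+2+1+1+1+2+1 = 10, and 11 slots are needed, so at most 10 can be filled.
An assignment achieving 10: Jan 4→Ueda, Jan 5→Ueda, Jan 6→Ekwueme, Jan 7→Horvat+Kahale, Jan 8→Petrov, Jan 9→Cruz, Jan 11→Kahale, Jan 12→Ekwueme, Jan 13→Costa.
Loads: Ueda 2/2, Ekwueme 2/2, Horvat 1/1, Petrov 1/1, Costa 1/1, Kahale 2/2, Cruz 1/1.

10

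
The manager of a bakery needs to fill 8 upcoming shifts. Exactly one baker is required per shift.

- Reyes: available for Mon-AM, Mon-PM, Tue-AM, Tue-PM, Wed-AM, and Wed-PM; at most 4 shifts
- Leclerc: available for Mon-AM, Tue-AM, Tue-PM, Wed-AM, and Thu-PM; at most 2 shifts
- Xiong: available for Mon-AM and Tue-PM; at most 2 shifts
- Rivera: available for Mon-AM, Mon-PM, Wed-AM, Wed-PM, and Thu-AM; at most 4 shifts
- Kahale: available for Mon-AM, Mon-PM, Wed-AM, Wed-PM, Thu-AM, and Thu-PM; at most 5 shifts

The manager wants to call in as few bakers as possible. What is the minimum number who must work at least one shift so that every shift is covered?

2

8 slots to fill and no one can take more than 5, so at least ⌈8/5⌉ = 2 bakers are needed.
Reyes and Kahale alone can cover everything: Mon-AM→Reyes, Mon-PM→Reyes, Tue-AM→Reyes, Tue-PM→Reyes, Wed-AM→Kahale, Wed-PM→Kahale, Thu-AM→Kahale, Thu-PM→Kahale.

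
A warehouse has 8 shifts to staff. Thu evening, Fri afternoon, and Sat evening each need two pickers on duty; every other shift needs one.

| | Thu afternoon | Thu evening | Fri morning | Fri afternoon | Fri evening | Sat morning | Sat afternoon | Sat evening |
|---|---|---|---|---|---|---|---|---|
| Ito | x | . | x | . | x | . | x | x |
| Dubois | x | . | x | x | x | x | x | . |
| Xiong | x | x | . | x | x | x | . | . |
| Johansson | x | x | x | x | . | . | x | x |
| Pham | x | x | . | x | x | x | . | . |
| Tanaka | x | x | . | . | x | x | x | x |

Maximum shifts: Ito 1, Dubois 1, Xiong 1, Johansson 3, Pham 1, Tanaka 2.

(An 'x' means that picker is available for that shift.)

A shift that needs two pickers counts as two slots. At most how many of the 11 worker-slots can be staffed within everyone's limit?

9

Total capacity across all pickers is 1+1+1+3+1+2 = 9, and 11 slots are needed, so at most 9 can be filled.
An assignment achieving 9: Thu evening→Xiong+Johansson, Fri morning→Ito, Fri afternoon→Dubois+Johansson, Sat morning→Pham, Sat afternoon→Tanaka, Sat evening→Johansson+Tanaka.
Loads: Ito 1/1, Dubois 1/1, Xiong 1/1, Johansson 3/3, Pham 1/1, Tanaka 2/2.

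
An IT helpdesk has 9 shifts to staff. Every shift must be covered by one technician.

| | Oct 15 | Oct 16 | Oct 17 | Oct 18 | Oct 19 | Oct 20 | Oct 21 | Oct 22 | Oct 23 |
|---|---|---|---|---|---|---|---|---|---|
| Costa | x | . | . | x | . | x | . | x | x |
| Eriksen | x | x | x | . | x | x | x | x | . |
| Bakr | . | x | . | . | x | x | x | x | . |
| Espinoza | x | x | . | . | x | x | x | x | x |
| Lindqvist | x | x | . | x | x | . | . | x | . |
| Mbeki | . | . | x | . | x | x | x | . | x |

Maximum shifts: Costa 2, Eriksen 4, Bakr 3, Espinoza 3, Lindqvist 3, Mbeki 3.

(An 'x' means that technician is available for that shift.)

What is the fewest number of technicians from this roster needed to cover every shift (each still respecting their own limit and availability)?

3

9 slots to fill and no one can take more than 4, so at least ⌈9/4⌉ = 3 technicians are needed.
Costa, Eriksen, and Bakr alone can cover everything: Oct 15→Eriksen, Oct 16→Eriksen, Oct 17→Eriksen, Oct 18→Costa, Oct 19→Eriksen, Oct 20→Bakr, Oct 21→Bakr, Oct 22→Bakr, Oct 23→Costa.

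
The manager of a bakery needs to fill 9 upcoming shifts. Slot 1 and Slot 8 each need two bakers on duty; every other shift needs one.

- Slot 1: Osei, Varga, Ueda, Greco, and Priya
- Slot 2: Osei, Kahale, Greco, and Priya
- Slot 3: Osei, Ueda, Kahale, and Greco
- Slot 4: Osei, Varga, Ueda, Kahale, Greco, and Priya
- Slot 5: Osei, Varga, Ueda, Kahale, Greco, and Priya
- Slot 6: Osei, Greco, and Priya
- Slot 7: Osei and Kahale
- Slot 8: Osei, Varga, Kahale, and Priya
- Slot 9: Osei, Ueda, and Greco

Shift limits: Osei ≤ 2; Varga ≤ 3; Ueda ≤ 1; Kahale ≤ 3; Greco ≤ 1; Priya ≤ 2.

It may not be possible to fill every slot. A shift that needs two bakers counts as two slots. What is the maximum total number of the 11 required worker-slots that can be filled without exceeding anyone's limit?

11

Total capacity across all bakers is 2+3+1+3+1+2 = 12, and 11 slots are needed, so at most 11 can be filled.
An assignment achieving 11: Slot 1→Varga+Greco, Slot 2→Kahale, Slot 3→Kahale, Slot 4→Varga, Slot 5→Priya, Slot 6→Osei, Slot 7→Osei, Slot 8→Varga+Kahale, Slot 9→Ueda.
Loads: Osei 2/2, Varga 3/3, Ueda 1/1, Kahale 3/3, Greco 1/1, Priya 1/2.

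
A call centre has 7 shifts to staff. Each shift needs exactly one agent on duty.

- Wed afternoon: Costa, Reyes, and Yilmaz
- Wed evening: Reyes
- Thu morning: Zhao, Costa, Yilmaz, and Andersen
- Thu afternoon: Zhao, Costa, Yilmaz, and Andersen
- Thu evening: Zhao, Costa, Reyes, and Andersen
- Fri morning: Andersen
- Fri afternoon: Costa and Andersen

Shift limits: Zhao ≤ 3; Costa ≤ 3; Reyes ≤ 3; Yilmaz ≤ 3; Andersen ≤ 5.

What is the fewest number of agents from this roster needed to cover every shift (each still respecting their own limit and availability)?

2

7 slots to fill and no one can take more than 5, so at least ⌈7/5⌉ = 2 agents are needed.
Reyes and Andersen alone can cover everything: Wed afternoon→Reyes, Wed evening→Reyes, Thu morning→Andersen, Thu afternoon→Andersen, Thu evening→Reyes, Fri morning→Andersen, Fri afternoon→Andersen.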